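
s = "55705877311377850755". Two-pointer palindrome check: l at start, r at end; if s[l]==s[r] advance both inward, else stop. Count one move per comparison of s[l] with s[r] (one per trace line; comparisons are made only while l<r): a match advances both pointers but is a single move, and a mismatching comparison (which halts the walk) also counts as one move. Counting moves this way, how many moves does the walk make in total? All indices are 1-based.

10 moves

[1,20] '5'=='5' → l++,r--
[2,19] '5'=='5' → l++,r--
[3,18] '7'=='7' → l++,r--
[4,17] '0'=='0' → l++,r--
[5,16] '5'=='5' → l++,r--
[6,15] '8'=='8' → l++,r--
[7,14] '7'=='7' → l++,r--
[8,13] '7'=='7' → l++,r--
[9,12] '3'=='3' → l++,r--
[10,11] '1'=='1' → l++,r--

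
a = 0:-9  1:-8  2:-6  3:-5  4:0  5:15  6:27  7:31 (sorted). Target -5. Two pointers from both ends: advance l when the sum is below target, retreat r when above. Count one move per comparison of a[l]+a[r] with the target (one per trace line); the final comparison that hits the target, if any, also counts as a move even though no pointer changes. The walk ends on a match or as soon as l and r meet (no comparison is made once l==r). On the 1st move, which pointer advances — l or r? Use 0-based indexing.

l=0 r=7: -9+31=22 >-5, r--

r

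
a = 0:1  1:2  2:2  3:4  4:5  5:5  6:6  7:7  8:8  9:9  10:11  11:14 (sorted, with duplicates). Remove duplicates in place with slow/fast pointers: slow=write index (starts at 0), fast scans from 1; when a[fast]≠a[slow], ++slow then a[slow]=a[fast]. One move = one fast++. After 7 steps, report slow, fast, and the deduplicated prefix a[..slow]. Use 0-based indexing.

slow=5, fast=8, prefix=[1, 2, 4, 5, 6, 7]

(s=0,f=1) a[fast]=2≠a[slow]=1 write a[1]=2 → slow++,fast++
(s=1,f=2) a[fast]=2=a[slow] dup → fast++
(s=1,f=3) a[fast]=4≠a[slow]=2 write a[2]=4 → slow++,fast++
(s=2,f=4) a[fast]=5≠a[slow]=4 write a[3]=5 → slow++,fast++
(s=3,f=5) a[fast]=5=a[slow] dup → fast++
(s=3,f=6) a[fast]=6≠a[slow]=5 write a[4]=6 → slow++,fast++
(s=4,f=7) a[fast]=7≠a[slow]=6 write a[5]=7 → slow++,fast++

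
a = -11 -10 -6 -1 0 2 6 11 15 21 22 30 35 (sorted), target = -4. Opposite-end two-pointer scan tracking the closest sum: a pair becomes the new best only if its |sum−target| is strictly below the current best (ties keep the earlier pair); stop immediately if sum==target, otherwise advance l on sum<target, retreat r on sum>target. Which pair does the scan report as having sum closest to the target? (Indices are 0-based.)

pair (-10, 6) with sum -4 (|Δ|=0)

[0,12] -11+35=24 d=28 * → r--
[0,11] -11+30=19 d=23 * → r--
[0,10] -11+22=11 d=15 * → r--
[0,9] -11+21=10 d=14 * → r--
[0,8] -11+15=4 d=8 * → r--
[0,7] -11+11=0 d=4 * → r--
[0,6] -11+6=-5 d=1 * → l++
[1,6] -10+6=-4 d=0 * → stop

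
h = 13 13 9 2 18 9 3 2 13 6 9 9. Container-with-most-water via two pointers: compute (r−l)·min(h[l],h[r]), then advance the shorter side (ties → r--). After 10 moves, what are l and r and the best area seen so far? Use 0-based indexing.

l=3, r=4, best area=104

[0,11] min(13,9)*11=99 best=99 * → r--
[0,10] min(13,9)*10=90 best=99 → r--
[0,9] min(13,6)*9=54 best=99 → r--
[0,8] min(13,13)*8=104 best=104 * → r--
[0,7] min(13,2)*7=14 best=104 → r--
[0,6] min(13,3)*6=18 best=104 → r--
[0,5] min(13,9)*5=45 best=104 → r--
[0,4] min(13,18)*4=52 best=104 → l++
[1,4] min(13,18)*3=39 best=104 → l++
[2,4] min(9,18)*2=18 best=104 → l++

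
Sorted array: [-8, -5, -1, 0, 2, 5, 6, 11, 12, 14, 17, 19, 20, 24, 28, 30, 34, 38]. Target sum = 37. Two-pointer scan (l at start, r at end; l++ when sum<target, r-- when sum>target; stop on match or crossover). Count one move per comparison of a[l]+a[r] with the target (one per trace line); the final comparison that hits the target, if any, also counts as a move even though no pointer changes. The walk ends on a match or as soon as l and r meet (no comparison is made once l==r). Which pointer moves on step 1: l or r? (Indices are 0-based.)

l

[0,17] -8+38=30 <37 → l++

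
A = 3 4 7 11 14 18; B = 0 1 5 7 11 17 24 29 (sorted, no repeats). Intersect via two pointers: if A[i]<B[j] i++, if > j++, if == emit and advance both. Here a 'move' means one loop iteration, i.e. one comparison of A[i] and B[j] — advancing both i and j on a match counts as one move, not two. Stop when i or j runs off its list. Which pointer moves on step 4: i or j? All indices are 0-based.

i=0 j=0: 3>0, j++
i=0 j=1: 3>1, j++
i=0 j=2: 3<5, i++
i=1 j=2: 4<5, i++

i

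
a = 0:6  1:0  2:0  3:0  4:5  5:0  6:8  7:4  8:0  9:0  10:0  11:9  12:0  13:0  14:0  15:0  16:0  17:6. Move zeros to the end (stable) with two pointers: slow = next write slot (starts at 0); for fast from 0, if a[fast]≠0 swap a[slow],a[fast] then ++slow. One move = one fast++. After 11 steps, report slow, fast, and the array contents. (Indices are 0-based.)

slow=4, fast=11, a=[6, 5, 8, 4, 0, 0, 0, 0, 0, 0, 0, 9, 0, 0, 0, 0, 0, 6]

slow=0 fast=0: a[fast]=6≠0 swap→a[0]=6, slow++,fast++
slow=1 fast=1: a[fast]=0, fast++
slow=1 fast=2: a[fast]=0, fast++
slow=1 fast=3: a[fast]=0, fast++
slow=1 fast=4: a[fast]=5≠0 swap→a[1]=5, slow++,fast++
slow=2 fast=5: a[fast]=0, fast++
slow=2 fast=6: a[fast]=8≠0 swap→a[2]=8, slow++,fast++
slow=3 fast=7: a[fast]=4≠0 swap→a[3]=4, slow++,fast++
slow=4 fast=8: a[fast]=0, fast++
slow=4 fast=9: a[fast]=0, fast++
slow=4 fast=10: a[fast]=0, fast++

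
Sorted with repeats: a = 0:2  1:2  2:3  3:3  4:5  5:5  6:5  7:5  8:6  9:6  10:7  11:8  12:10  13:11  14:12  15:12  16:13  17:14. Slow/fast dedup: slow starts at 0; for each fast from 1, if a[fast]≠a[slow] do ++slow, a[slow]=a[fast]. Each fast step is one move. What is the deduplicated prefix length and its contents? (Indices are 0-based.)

length 11; prefix = [2, 3, 5, 6, 7, 8, 10, 11, 12, 13, 14]

slow=0 fast=1: a[fast]=2=a[slow] dup, fast++
slow=0 fast=2: a[fast]=3≠a[slow]=2 write a[1]=3, slow++,fast++
slow=1 fast=3: a[fast]=3=a[slow] dup, fast++
slow=1 fast=4: a[fast]=5≠a[slow]=3 write a[2]=5, slow++,fast++
slow=2 fast=5: a[fast]=5=a[slow] dup, fast++
slow=2 fast=6: a[fast]=5=a[slow] dup, fast++
slow=2 fast=7: a[fast]=5=a[slow] dup, fast++
slow=2 fast=8: a[fast]=6≠a[slow]=5 write a[3]=6, slow++,fast++
slow=3 fast=9: a[fast]=6=a[slow] dup, fast++
slow=3 fast=10: a[fast]=7≠a[slow]=6 write a[4]=7, slow++,fast++
slow=4 fast=11: a[fast]=8≠a[slow]=7 write a[5]=8, slow++,fast++
slow=5 fast=12: a[fast]=10≠a[slow]=8 write a[6]=10, slow++,fast++
slow=6 fast=13: a[fast]=11≠a[slow]=10 write a[7]=11, slow++,fast++
slow=7 fast=14: a[fast]=12≠a[slow]=11 write a[8]=12, slow++,fast++
slow=8 fast=15: a[fast]=12=a[slow] dup, fast++
slow=8 fast=16: a[fast]=13≠a[slow]=12 write a[9]=13, slow++,fast++
slow=9 fast=17: a[fast]=14≠a[slow]=13 write a[10]=14, slow++,fast++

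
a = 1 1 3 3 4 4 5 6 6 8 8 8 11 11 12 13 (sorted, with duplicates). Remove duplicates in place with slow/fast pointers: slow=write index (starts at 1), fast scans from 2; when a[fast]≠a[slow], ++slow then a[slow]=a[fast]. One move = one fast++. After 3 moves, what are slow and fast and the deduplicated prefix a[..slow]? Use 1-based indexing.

slow=2, fast=5, prefix=[1, 3]

slow=1 fast=2: a[fast]=1=a[slow] dup, fast++
slow=1 fast=3: a[fast]=3≠a[slow]=1 write a[2]=3, slow++,fast++
slow=2 fast=4: a[fast]=3=a[slow] dup, fast++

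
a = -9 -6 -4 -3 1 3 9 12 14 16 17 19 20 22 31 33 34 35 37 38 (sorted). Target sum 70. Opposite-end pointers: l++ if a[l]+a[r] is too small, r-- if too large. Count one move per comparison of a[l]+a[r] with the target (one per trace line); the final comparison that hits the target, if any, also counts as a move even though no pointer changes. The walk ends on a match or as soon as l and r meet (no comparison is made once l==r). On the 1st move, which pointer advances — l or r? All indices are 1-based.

l=1 r=20: -9+38=29 <70, l++

l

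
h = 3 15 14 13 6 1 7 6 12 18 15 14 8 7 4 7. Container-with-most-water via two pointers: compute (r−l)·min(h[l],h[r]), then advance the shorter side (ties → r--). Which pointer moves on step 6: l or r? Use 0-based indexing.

r

l=0 r=15: min(3,7)*15=45 best=45 *, l++
l=1 r=15: min(15,7)*14=98 best=98 *, r--
l=1 r=14: min(15,4)*13=52 best=98, r--
l=1 r=13: min(15,7)*12=84 best=98, r--
l=1 r=12: min(15,8)*11=88 best=98, r--
l=1 r=11: min(15,14)*10=140 best=140 *, r--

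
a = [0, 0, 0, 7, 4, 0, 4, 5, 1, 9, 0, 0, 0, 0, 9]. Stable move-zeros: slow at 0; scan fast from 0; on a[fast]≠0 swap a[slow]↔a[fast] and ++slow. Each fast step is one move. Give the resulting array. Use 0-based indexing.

[7, 4, 4, 5, 1, 9, 9, 0, 0, 0, 0, 0, 0, 0, 0]

slow=0 fast=0: a[fast]=0, fast++
slow=0 fast=1: a[fast]=0, fast++
slow=0 fast=2: a[fast]=0, fast++
slow=0 fast=3: a[fast]=7≠0 swap→a[0]=7, slow++,fast++
slow=1 fast=4: a[fast]=4≠0 swap→a[1]=4, slow++,fast++
slow=2 fast=5: a[fast]=0, fast++
slow=2 fast=6: a[fast]=4≠0 swap→a[2]=4, slow++,fast++
slow=3 fast=7: a[fast]=5≠0 swap→a[3]=5, slow++,fast++
slow=4 fast=8: a[fast]=1≠0 swap→a[4]=1, slow++,fast++
slow=5 fast=9: a[fast]=9≠0 swap→a[5]=9, slow++,fast++
slow=6 fast=10: a[fast]=0, fast++
slow=6 fast=11: a[fast]=0, fast++
slow=6 fast=12: a[fast]=0, fast++
slow=6 fast=13: a[fast]=0, fast++
slow=6 fast=14: a[fast]=9≠0 swap→a[6]=9, slow++,fast++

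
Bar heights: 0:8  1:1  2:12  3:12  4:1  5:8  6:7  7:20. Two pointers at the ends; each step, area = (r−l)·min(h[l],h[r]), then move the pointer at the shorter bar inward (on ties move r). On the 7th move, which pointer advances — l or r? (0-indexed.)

[0,7] min(8,20)*7=56 best=56 * → l++
[1,7] min(1,20)*6=6 best=56 → l++
[2,7] min(12,20)*5=60 best=60 * → l++
[3,7] min(12,20)*4=48 best=60 → l++
[4,7] min(1,20)*3=3 best=60 → l++
[5,7] min(8,20)*2=16 best=60 → l++
[6,7] min(7,20)*1=7 best=60 → l++

l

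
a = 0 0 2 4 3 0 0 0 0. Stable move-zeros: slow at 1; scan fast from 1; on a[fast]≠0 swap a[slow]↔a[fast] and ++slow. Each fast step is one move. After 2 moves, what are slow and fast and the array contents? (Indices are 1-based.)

slow=1 fast=1: a[fast]=0, fast++
slow=1 fast=2: a[fast]=0, fast++

slow=1, fast=3, a=[0, 0, 2, 4, 3, 0, 0, 0, 0]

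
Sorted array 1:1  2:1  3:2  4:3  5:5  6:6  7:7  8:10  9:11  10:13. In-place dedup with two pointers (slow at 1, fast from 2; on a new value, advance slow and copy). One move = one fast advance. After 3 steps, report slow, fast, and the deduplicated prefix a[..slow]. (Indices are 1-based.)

slow=1 fast=2: a[fast]=1=a[slow] dup, fast++
slow=1 fast=3: a[fast]=2≠a[slow]=1 write a[2]=2, slow++,fast++
slow=2 fast=4: a[fast]=3≠a[slow]=2 write a[3]=3, slow++,fast++

slow=3, fast=5, prefix=[1, 2, 3]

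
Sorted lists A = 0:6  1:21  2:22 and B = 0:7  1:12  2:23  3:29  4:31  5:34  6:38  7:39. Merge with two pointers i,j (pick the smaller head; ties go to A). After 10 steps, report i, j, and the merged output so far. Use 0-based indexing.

i=3, j=7, merged so far=[6, 7, 12, 21, 22, 23, 29, 31, 34, 38]

[i=0,j=0] A[i]=6<=B[j]=7 take 6 → i++
[i=1,j=0] A[i]=21>B[j]=7 take 7 → j++
[i=1,j=1] A[i]=21>B[j]=12 take 12 → j++
[i=1,j=2] A[i]=21<=B[j]=23 take 21 → i++
[i=2,j=2] A[i]=22<=B[j]=23 take 22 → i++
[i=3,j=2] A done, take B[j]=23 → j++
[i=3,j=3] A done, take B[j]=29 → j++
[i=3,j=4] A done, take B[j]=31 → j++
[i=3,j=5] A done, take B[j]=34 → j++
[i=3,j=6] A done, take B[j]=38 → j++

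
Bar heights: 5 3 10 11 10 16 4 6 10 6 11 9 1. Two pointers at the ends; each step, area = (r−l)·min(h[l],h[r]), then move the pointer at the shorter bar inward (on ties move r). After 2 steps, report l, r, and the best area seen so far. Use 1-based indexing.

l=2, r=12, best area=55

[1,13] min(5,1)*12=12 best=12 * → r--
[1,12] min(5,9)*11=55 best=55 * → l++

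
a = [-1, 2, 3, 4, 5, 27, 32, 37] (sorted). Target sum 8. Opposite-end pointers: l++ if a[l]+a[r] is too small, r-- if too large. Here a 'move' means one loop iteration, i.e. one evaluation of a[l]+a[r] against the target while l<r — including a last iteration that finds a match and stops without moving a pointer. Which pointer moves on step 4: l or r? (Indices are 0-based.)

l

l=0 r=7: -1+37=36 >8, r--
l=0 r=6: -1+32=31 >8, r--
l=0 r=5: -1+27=26 >8, r--
l=0 r=4: -1+5=4 <8, l++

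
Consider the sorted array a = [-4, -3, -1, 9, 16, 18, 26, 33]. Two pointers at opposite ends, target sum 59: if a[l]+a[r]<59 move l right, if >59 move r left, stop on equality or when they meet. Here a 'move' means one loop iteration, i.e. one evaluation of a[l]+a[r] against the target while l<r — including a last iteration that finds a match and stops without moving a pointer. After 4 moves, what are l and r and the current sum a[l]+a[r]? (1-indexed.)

l=5, r=8, sum=49

l=1 r=8: -4+33=29 <59, l++
l=2 r=8: -3+33=30 <59, l++
l=3 r=8: -1+33=32 <59, l++
l=4 r=8: 9+33=42 <59, l++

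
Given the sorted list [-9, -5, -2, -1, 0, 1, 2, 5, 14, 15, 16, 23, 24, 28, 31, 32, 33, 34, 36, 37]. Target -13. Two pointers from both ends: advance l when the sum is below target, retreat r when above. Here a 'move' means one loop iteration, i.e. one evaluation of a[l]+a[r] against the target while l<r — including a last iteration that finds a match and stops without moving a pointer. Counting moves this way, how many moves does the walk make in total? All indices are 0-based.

19 moves

l=0 r=19: -9+37=28 >-13, r--
l=0 r=18: -9+36=27 >-13, r--
l=0 r=17: -9+34=25 >-13, r--
l=0 r=16: -9+33=24 >-13, r--
l=0 r=15: -9+32=23 >-13, r--
l=0 r=14: -9+31=22 >-13, r--
l=0 r=13: -9+28=19 >-13, r--
l=0 r=12: -9+24=15 >-13, r--
l=0 r=11: -9+23=14 >-13, r--
l=0 r=10: -9+16=7 >-13, r--
l=0 r=9: -9+15=6 >-13, r--
l=0 r=8: -9+14=5 >-13, r--
l=0 r=7: -9+5=-4 >-13, r--
l=0 r=6: -9+2=-7 >-13, r--
l=0 r=5: -9+1=-8 >-13, r--
l=0 r=4: -9+0=-9 >-13, r--
l=0 r=3: -9+-1=-10 >-13, r--
l=0 r=2: -9+-2=-11 >-13, r--
l=0 r=1: -9+-5=-14 <-13, l++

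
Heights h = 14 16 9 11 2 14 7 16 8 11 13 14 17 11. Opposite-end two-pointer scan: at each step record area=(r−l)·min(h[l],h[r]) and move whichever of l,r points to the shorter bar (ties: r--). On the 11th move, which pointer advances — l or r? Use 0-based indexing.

l=0 r=13: min(14,11)*13=143 best=143 *, r--
l=0 r=12: min(14,17)*12=168 best=168 *, l++
l=1 r=12: min(16,17)*11=176 best=176 *, l++
l=2 r=12: min(9,17)*10=90 best=176, l++
l=3 r=12: min(11,17)*9=99 best=176, l++
l=4 r=12: min(2,17)*8=16 best=176, l++
l=5 r=12: min(14,17)*7=98 best=176, l++
l=6 r=12: min(7,17)*6=42 best=176, l++
l=7 r=12: min(16,17)*5=80 best=176, l++
l=8 r=12: min(8,17)*4=32 best=176, l++
l=9 r=12: min(11,17)*3=33 best=176, l++

l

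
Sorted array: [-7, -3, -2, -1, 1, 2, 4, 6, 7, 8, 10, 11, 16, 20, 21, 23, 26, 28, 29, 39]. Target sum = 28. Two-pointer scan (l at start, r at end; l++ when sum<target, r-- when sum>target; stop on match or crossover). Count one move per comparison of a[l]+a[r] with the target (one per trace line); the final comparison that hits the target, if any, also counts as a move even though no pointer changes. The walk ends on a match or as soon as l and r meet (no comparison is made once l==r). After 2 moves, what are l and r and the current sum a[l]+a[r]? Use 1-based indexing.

l=1 r=20: -7+39=32 >28, r--
l=1 r=19: -7+29=22 <28, l++

l=2, r=19, sum=26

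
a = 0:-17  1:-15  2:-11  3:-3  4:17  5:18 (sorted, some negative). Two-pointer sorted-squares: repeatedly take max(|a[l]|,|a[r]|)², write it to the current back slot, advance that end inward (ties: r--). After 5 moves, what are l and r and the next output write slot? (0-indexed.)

l=3, r=3, next write slot=0

l=0 r=5: |-17|<=|18| out[5]=324, r--
l=0 r=4: |-17|<=|17| out[4]=289, r--
l=0 r=3: |-17|>|-3| out[3]=289, l++
l=1 r=3: |-15|>|-3| out[2]=225, l++
l=2 r=3: |-11|>|-3| out[1]=121, l++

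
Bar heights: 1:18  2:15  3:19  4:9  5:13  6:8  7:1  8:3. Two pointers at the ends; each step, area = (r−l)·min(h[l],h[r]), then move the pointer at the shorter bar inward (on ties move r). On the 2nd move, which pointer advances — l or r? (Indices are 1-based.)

r

l=1 r=8: min(18,3)*7=21 best=21 *, r--
l=1 r=7: min(18,1)*6=6 best=21, r--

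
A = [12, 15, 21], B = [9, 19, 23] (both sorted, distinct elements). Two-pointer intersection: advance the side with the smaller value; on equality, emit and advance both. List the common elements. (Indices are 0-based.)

i=0 j=0: 12>9, j++
i=0 j=1: 12<19, i++
i=1 j=1: 15<19, i++
i=2 j=1: 21>19, j++
i=2 j=2: 21<23, i++

intersection = []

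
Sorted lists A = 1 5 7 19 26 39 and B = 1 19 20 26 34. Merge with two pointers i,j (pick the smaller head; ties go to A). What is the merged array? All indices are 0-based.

[1, 1, 5, 7, 19, 19, 20, 26, 26, 34, 39]

[i=0,j=0] A[i]=1<=B[j]=1 take 1 → i++
[i=1,j=0] A[i]=5>B[j]=1 take 1 → j++
[i=1,j=1] A[i]=5<=B[j]=19 take 5 → i++
[i=2,j=1] A[i]=7<=B[j]=19 take 7 → i++
[i=3,j=1] A[i]=19<=B[j]=19 take 19 → i++
[i=4,j=1] A[i]=26>B[j]=19 take 19 → j++
[i=4,j=2] A[i]=26>B[j]=20 take 20 → j++
[i=4,j=3] A[i]=26<=B[j]=26 take 26 → i++
[i=5,j=3] A[i]=39>B[j]=26 take 26 → j++
[i=5,j=4] A[i]=39>B[j]=34 take 34 → j++
[i=5,j=5] B done, take A[i]=39 → i++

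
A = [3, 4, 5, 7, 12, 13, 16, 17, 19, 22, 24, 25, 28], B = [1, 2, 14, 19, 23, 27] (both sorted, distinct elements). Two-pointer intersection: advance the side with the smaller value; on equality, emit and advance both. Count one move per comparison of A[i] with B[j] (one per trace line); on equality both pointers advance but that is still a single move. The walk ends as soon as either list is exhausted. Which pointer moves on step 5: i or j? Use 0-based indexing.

i=0 j=0: 3>1, j++
i=0 j=1: 3>2, j++
i=0 j=2: 3<14, i++
i=1 j=2: 4<14, i++
i=2 j=2: 5<14, i++

i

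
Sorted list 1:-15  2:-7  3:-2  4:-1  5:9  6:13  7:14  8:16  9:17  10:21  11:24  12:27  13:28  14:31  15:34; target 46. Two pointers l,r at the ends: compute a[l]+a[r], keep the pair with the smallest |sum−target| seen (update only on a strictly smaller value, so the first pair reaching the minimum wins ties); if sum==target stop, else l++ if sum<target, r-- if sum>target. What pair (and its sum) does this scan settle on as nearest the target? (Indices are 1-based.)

pair (13, 34) with sum 47 (|Δ|=1)

[1,15] -15+34=19 d=27 * → l++
[2,15] -7+34=27 d=19 * → l++
[3,15] -2+34=32 d=14 * → l++
[4,15] -1+34=33 d=13 * → l++
[5,15] 9+34=43 d=3 * → l++
[6,15] 13+34=47 d=1 * → r--
[6,14] 13+31=44 d=2 → l++
[7,14] 14+31=45 d=1 → l++
[8,14] 16+31=47 d=1 → r--
[8,13] 16+28=44 d=2 → l++
[9,13] 17+28=45 d=1 → l++
[10,13] 21+28=49 d=3 → r--
[10,12] 21+27=48 d=2 → r--
[10,11] 21+24=45 d=1 → l++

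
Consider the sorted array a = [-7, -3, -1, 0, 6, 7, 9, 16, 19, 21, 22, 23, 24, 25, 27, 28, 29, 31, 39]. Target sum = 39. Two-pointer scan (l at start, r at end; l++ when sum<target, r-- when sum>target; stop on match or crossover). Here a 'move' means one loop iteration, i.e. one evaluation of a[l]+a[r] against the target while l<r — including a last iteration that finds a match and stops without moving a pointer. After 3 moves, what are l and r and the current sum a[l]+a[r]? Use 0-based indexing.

[0,18] -7+39=32 <39 → l++
[1,18] -3+39=36 <39 → l++
[2,18] -1+39=38 <39 → l++

l=3, r=18, sum=39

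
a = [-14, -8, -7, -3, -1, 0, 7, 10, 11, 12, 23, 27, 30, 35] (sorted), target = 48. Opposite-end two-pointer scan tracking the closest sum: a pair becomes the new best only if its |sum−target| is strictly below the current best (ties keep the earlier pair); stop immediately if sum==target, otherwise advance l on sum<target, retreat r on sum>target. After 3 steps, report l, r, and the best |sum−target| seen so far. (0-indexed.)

l=3, r=13, best |Δ|=20

[0,13] -14+35=21 d=27 * → l++
[1,13] -8+35=27 d=21 * → l++
[2,13] -7+35=28 d=20 * → l++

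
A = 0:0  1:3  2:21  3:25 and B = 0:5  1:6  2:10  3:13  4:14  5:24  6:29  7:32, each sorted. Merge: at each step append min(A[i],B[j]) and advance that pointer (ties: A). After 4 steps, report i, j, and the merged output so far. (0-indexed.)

i=2, j=2, merged so far=[0, 3, 5, 6]

i=0 j=0: A[i]=0<=B[j]=5 take 0, i++
i=1 j=0: A[i]=3<=B[j]=5 take 3, i++
i=2 j=0: A[i]=21>B[j]=5 take 5, j++
i=2 j=1: A[i]=21>B[j]=6 take 6, j++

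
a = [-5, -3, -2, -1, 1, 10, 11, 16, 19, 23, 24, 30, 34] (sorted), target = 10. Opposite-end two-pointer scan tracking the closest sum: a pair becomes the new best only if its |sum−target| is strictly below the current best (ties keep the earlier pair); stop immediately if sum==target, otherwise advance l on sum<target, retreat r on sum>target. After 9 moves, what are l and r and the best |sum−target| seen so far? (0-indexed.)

l=3, r=6, best |Δ|=1

l=0 r=12: -5+34=29 d=19 *, r--
l=0 r=11: -5+30=25 d=15 *, r--
l=0 r=10: -5+24=19 d=9 *, r--
l=0 r=9: -5+23=18 d=8 *, r--
l=0 r=8: -5+19=14 d=4 *, r--
l=0 r=7: -5+16=11 d=1 *, r--
l=0 r=6: -5+11=6 d=4, l++
l=1 r=6: -3+11=8 d=2, l++
l=2 r=6: -2+11=9 d=1, l++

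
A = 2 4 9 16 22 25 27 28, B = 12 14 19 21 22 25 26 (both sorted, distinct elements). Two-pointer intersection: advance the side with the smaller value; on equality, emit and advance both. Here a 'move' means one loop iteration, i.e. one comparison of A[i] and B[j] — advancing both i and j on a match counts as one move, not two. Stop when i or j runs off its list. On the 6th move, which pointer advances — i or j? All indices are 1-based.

i

[i=1,j=1] 2<12 → i++
[i=2,j=1] 4<12 → i++
[i=3,j=1] 9<12 → i++
[i=4,j=1] 16>12 → j++
[i=4,j=2] 16>14 → j++
[i=4,j=3] 16<19 → i++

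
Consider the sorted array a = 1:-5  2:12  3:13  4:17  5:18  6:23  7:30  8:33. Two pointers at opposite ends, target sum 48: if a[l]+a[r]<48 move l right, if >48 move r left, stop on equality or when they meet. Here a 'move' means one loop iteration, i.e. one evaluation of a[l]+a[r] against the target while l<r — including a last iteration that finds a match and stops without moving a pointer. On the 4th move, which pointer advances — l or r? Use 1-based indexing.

r

l=1 r=8: -5+33=28 <48, l++
l=2 r=8: 12+33=45 <48, l++
l=3 r=8: 13+33=46 <48, l++
l=4 r=8: 17+33=50 >48, r--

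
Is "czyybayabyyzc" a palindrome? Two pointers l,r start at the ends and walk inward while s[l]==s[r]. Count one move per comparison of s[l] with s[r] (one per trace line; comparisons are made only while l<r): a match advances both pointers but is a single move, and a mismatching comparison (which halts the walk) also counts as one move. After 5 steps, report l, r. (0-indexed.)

l=5, r=7

l=0 r=12: 'c'=='c', l++,r--
l=1 r=11: 'z'=='z', l++,r--
l=2 r=10: 'y'=='y', l++,r--
l=3 r=9: 'y'=='y', l++,r--
l=4 r=8: 'b'=='b', l++,r--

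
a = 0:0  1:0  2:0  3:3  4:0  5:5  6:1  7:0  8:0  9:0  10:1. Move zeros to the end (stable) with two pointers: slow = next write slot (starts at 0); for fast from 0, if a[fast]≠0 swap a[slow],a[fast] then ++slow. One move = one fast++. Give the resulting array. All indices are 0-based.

[3, 5, 1, 1, 0, 0, 0, 0, 0, 0, 0]

slow=0 fast=0: a[fast]=0, fast++
slow=0 fast=1: a[fast]=0, fast++
slow=0 fast=2: a[fast]=0, fast++
slow=0 fast=3: a[fast]=3≠0 swap→a[0]=3, slow++,fast++
slow=1 fast=4: a[fast]=0, fast++
slow=1 fast=5: a[fast]=5≠0 swap→a[1]=5, slow++,fast++
slow=2 fast=6: a[fast]=1≠0 swap→a[2]=1, slow++,fast++
slow=3 fast=7: a[fast]=0, fast++
slow=3 fast=8: a[fast]=0, fast++
slow=3 fast=9: a[fast]=0, fast++
slow=3 fast=10: a[fast]=1≠0 swap→a[3]=1, slow++,fast++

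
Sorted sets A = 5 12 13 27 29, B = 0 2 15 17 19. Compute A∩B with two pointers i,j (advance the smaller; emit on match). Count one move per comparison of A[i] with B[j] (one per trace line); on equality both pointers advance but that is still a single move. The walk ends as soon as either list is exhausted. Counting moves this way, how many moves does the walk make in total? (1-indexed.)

8 moves

[i=1,j=1] 5>0 → j++
[i=1,j=2] 5>2 → j++
[i=1,j=3] 5<15 → i++
[i=2,j=3] 12<15 → i++
[i=3,j=3] 13<15 → i++
[i=4,j=3] 27>15 → j++
[i=4,j=4] 27>17 → j++
[i=4,j=5] 27>19 → j++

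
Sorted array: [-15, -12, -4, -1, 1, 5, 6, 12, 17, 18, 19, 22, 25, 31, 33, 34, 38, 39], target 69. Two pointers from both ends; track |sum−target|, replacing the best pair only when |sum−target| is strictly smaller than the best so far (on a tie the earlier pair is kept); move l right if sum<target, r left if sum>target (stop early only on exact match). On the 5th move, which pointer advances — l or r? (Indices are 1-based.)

l

[1,18] -15+39=24 d=45 * → l++
[2,18] -12+39=27 d=42 * → l++
[3,18] -4+39=35 d=34 * → l++
[4,18] -1+39=38 d=31 * → l++
[5,18] 1+39=40 d=29 * → l++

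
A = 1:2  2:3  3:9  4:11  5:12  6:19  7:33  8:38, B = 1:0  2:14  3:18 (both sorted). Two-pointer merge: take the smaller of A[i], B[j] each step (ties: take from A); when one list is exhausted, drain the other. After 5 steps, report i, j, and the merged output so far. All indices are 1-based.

[i=1,j=1] A[i]=2>B[j]=0 take 0 → j++
[i=1,j=2] A[i]=2<=B[j]=14 take 2 → i++
[i=2,j=2] A[i]=3<=B[j]=14 take 3 → i++
[i=3,j=2] A[i]=9<=B[j]=14 take 9 → i++
[i=4,j=2] A[i]=11<=B[j]=14 take 11 → i++

i=5, j=2, merged so far=[0, 2, 3, 9, 11]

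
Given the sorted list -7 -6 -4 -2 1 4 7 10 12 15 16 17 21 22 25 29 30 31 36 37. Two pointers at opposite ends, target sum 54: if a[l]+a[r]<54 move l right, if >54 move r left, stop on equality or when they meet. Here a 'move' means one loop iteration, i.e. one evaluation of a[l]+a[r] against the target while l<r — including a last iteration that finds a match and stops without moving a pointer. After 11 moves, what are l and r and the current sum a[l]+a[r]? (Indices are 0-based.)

l=11, r=19, sum=54

[0,19] -7+37=30 <54 → l++
[1,19] -6+37=31 <54 → l++
[2,19] -4+37=33 <54 → l++
[3,19] -2+37=35 <54 → l++
[4,19] 1+37=38 <54 → l++
[5,19] 4+37=41 <54 → l++
[6,19] 7+37=44 <54 → l++
[7,19] 10+37=47 <54 → l++
[8,19] 12+37=49 <54 → l++
[9,19] 15+37=52 <54 → l++
[10,19] 16+37=53 <54 → l++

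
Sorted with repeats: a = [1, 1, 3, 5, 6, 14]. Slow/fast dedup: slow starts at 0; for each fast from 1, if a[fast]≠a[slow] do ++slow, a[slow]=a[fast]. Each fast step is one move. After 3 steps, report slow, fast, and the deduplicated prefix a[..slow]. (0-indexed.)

slow=2, fast=4, prefix=[1, 3, 5]

slow=0 fast=1: a[fast]=1=a[slow] dup, fast++
slow=0 fast=2: a[fast]=3≠a[slow]=1 write a[1]=3, slow++,fast++
slow=1 fast=3: a[fast]=5≠a[slow]=3 write a[2]=5, slow++,fast++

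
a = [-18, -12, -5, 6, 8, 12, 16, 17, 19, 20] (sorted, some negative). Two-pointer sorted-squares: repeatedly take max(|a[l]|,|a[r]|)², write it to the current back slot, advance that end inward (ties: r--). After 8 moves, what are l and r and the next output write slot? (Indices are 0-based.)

l=2, r=3, next write slot=1

l=0 r=9: |-18|<=|20| out[9]=400, r--
l=0 r=8: |-18|<=|19| out[8]=361, r--
l=0 r=7: |-18|>|17| out[7]=324, l++
l=1 r=7: |-12|<=|17| out[6]=289, r--
l=1 r=6: |-12|<=|16| out[5]=256, r--
l=1 r=5: |-12|<=|12| out[4]=144, r--
l=1 r=4: |-12|>|8| out[3]=144, l++
l=2 r=4: |-5|<=|8| out[2]=64, r--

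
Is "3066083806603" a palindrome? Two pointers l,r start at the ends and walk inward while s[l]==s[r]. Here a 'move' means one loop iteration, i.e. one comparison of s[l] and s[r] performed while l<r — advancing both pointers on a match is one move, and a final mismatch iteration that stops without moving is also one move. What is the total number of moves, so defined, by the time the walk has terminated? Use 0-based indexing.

6 moves

l=0 r=12: '3'=='3', l++,r--
l=1 r=11: '0'=='0', l++,r--
l=2 r=10: '6'=='6', l++,r--
l=3 r=9: '6'=='6', l++,r--
l=4 r=8: '0'=='0', l++,r--
l=5 r=7: '8'=='8', l++,r--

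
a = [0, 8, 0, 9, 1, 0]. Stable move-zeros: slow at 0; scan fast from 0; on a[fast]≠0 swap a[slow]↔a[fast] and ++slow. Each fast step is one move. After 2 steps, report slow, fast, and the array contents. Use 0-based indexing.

slow=1, fast=2, a=[8, 0, 0, 9, 1, 0]

(s=0,f=0) a[fast]=0 → fast++
(s=0,f=1) a[fast]=8≠0 swap→a[0]=8 → slow++,fast++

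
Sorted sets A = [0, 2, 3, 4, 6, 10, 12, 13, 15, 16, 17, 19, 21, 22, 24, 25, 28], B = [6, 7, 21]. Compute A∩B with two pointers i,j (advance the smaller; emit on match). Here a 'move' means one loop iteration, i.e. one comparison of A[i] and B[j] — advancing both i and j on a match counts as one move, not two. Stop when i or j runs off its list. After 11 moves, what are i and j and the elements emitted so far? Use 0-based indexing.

[i=0,j=0] 0<6 → i++
[i=1,j=0] 2<6 → i++
[i=2,j=0] 3<6 → i++
[i=3,j=0] 4<6 → i++
[i=4,j=0] 6==6 emit → i++,j++
[i=5,j=1] 10>7 → j++
[i=5,j=2] 10<21 → i++
[i=6,j=2] 12<21 → i++
[i=7,j=2] 13<21 → i++
[i=8,j=2] 15<21 → i++
[i=9,j=2] 16<21 → i++

i=10, j=2, emitted=[6]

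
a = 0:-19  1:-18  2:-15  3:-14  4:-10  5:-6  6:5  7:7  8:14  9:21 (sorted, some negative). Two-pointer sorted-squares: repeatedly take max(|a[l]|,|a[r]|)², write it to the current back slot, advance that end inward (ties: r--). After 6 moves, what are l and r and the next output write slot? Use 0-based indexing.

[0,9] |-19|<=|21| out[9]=441 → r--
[0,8] |-19|>|14| out[8]=361 → l++
[1,8] |-18|>|14| out[7]=324 → l++
[2,8] |-15|>|14| out[6]=225 → l++
[3,8] |-14|<=|14| out[5]=196 → r--
[3,7] |-14|>|7| out[4]=196 → l++

l=4, r=7, next write slot=3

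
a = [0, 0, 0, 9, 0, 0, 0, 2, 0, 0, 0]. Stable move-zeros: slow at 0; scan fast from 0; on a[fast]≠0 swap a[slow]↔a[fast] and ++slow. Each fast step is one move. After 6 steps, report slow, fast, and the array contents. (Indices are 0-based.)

slow=1, fast=6, a=[9, 0, 0, 0, 0, 0, 0, 2, 0, 0, 0]

slow=0 fast=0: a[fast]=0, fast++
slow=0 fast=1: a[fast]=0, fast++
slow=0 fast=2: a[fast]=0, fast++
slow=0 fast=3: a[fast]=9≠0 swap→a[0]=9, slow++,fast++
slow=1 fast=4: a[fast]=0, fast++
slow=1 fast=5: a[fast]=0, fast++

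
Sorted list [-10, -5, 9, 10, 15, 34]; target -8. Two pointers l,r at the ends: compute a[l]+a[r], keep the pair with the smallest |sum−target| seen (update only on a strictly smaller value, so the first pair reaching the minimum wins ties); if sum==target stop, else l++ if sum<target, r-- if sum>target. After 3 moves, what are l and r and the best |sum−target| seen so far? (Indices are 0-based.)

[0,5] -10+34=24 d=32 * → r--
[0,4] -10+15=5 d=13 * → r--
[0,3] -10+10=0 d=8 * → r--

l=0, r=2, best |Δ|=8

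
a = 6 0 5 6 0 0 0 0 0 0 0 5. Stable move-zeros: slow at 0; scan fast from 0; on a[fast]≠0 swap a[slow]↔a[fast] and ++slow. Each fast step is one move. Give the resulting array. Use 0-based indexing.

(s=0,f=0) a[fast]=6≠0 swap→a[0]=6 → slow++,fast++
(s=1,f=1) a[fast]=0 → fast++
(s=1,f=2) a[fast]=5≠0 swap→a[1]=5 → slow++,fast++
(s=2,f=3) a[fast]=6≠0 swap→a[2]=6 → slow++,fast++
(s=3,f=4) a[fast]=0 → fast++
(s=3,f=5) a[fast]=0 → fast++
(s=3,f=6) a[fast]=0 → fast++
(s=3,f=7) a[fast]=0 → fast++
(s=3,f=8) a[fast]=0 → fast++
(s=3,f=9) a[fast]=0 → fast++
(s=3,f=10) a[fast]=0 → fast++
(s=3,f=11) a[fast]=5≠0 swap→a[3]=5 → slow++,fast++

[6, 5, 6, 5, 0, 0, 0, 0, 0, 0, 0, 0]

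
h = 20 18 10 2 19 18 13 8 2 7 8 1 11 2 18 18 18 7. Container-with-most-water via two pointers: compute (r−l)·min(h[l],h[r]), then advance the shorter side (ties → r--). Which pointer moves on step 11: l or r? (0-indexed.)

r

l=0 r=17: min(20,7)*17=119 best=119 *, r--
l=0 r=16: min(20,18)*16=288 best=288 *, r--
l=0 r=15: min(20,18)*15=270 best=288, r--
l=0 r=14: min(20,18)*14=252 best=288, r--
l=0 r=13: min(20,2)*13=26 best=288, r--
l=0 r=12: min(20,11)*12=132 best=288, r--
l=0 r=11: min(20,1)*11=11 best=288, r--
l=0 r=10: min(20,8)*10=80 best=288, r--
l=0 r=9: min(20,7)*9=63 best=288, r--
l=0 r=8: min(20,2)*8=16 best=288, r--
l=0 r=7: min(20,8)*7=56 best=288, r--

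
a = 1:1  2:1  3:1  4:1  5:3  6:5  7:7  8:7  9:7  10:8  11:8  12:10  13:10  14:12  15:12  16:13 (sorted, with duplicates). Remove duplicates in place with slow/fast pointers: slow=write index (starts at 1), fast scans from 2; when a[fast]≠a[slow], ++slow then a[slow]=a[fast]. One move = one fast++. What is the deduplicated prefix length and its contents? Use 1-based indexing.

length 8; prefix = [1, 3, 5, 7, 8, 10, 12, 13]

slow=1 fast=2: a[fast]=1=a[slow] dup, fast++
slow=1 fast=3: a[fast]=1=a[slow] dup, fast++
slow=1 fast=4: a[fast]=1=a[slow] dup, fast++
slow=1 fast=5: a[fast]=3≠a[slow]=1 write a[2]=3, slow++,fast++
slow=2 fast=6: a[fast]=5≠a[slow]=3 write a[3]=5, slow++,fast++
slow=3 fast=7: a[fast]=7≠a[slow]=5 write a[4]=7, slow++,fast++
slow=4 fast=8: a[fast]=7=a[slow] dup, fast++
slow=4 fast=9: a[fast]=7=a[slow] dup, fast++
slow=4 fast=10: a[fast]=8≠a[slow]=7 write a[5]=8, slow++,fast++
slow=5 fast=11: a[fast]=8=a[slow] dup, fast++
slow=5 fast=12: a[fast]=10≠a[slow]=8 write a[6]=10, slow++,fast++
slow=6 fast=13: a[fast]=10=a[slow] dup, fast++
slow=6 fast=14: a[fast]=12≠a[slow]=10 write a[7]=12, slow++,fast++
slow=7 fast=15: a[fast]=12=a[slow] dup, fast++
slow=7 fast=16: a[fast]=13≠a[slow]=12 write a[8]=13, slow++,fast++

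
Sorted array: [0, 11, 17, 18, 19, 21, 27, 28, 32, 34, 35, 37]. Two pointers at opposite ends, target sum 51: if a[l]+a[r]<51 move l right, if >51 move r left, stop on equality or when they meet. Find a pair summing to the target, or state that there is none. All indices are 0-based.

(17, 34)

l=0 r=11: 0+37=37 <51, l++
l=1 r=11: 11+37=48 <51, l++
l=2 r=11: 17+37=54 >51, r--
l=2 r=10: 17+35=52 >51, r--
l=2 r=9: 17+34=51, found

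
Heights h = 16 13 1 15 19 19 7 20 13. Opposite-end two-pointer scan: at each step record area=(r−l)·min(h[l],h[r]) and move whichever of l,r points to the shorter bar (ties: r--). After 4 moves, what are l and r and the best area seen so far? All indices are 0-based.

l=3, r=7, best area=112

[0,8] min(16,13)*8=104 best=104 * → r--
[0,7] min(16,20)*7=112 best=112 * → l++
[1,7] min(13,20)*6=78 best=112 → l++
[2,7] min(1,20)*5=5 best=112 → l++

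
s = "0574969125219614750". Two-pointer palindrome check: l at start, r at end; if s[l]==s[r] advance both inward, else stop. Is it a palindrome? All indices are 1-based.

not a palindrome (mismatch at 5,15)

[1,19] '0'=='0' → l++,r--
[2,18] '5'=='5' → l++,r--
[3,17] '7'=='7' → l++,r--
[4,16] '4'=='4' → l++,r--
[5,15] '9'!='1' → stop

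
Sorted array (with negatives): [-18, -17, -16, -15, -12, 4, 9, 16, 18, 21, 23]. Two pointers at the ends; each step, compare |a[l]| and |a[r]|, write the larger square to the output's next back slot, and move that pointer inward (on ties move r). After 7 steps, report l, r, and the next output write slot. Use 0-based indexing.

l=3, r=6, next write slot=3

l=0 r=10: |-18|<=|23| out[10]=529, r--
l=0 r=9: |-18|<=|21| out[9]=441, r--
l=0 r=8: |-18|<=|18| out[8]=324, r--
l=0 r=7: |-18|>|16| out[7]=324, l++
l=1 r=7: |-17|>|16| out[6]=289, l++
l=2 r=7: |-16|<=|16| out[5]=256, r--
l=2 r=6: |-16|>|9| out[4]=256, l++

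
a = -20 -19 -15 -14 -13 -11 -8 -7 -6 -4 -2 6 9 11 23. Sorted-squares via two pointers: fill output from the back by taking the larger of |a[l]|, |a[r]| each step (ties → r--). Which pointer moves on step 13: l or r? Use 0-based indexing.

l=0 r=14: |-20|<=|23| out[14]=529, r--
l=0 r=13: |-20|>|11| out[13]=400, l++
l=1 r=13: |-19|>|11| out[12]=361, l++
l=2 r=13: |-15|>|11| out[11]=225, l++
l=3 r=13: |-14|>|11| out[10]=196, l++
l=4 r=13: |-13|>|11| out[9]=169, l++
l=5 r=13: |-11|<=|11| out[8]=121, r--
l=5 r=12: |-11|>|9| out[7]=121, l++
l=6 r=12: |-8|<=|9| out[6]=81, r--
l=6 r=11: |-8|>|6| out[5]=64, l++
l=7 r=11: |-7|>|6| out[4]=49, l++
l=8 r=11: |-6|<=|6| out[3]=36, r--
l=8 r=10: |-6|>|-2| out[2]=36, l++

l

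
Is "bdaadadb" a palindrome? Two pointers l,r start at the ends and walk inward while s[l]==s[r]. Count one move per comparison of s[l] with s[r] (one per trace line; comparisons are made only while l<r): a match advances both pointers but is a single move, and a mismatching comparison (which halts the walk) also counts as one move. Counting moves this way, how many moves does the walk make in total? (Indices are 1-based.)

l=1 r=8: 'b'=='b', l++,r--
l=2 r=7: 'd'=='d', l++,r--
l=3 r=6: 'a'=='a', l++,r--
l=4 r=5: 'a'!='d', stop

4 moves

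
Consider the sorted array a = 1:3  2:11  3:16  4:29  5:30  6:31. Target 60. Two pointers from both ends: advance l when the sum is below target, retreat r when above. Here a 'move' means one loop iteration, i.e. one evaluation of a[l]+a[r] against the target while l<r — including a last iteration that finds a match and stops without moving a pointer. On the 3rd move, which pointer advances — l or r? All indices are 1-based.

[1,6] 3+31=34 <60 → l++
[2,6] 11+31=42 <60 → l++
[3,6] 16+31=47 <60 → l++

l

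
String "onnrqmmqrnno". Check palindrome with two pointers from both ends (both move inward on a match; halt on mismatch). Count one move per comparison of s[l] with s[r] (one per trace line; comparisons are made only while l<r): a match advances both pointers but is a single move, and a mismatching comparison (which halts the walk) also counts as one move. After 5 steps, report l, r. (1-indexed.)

l=6, r=7

[1,12] 'o'=='o' → l++,r--
[2,11] 'n'=='n' → l++,r--
[3,10] 'n'=='n' → l++,r--
[4,9] 'r'=='r' → l++,r--
[5,8] 'q'=='q' → l++,r--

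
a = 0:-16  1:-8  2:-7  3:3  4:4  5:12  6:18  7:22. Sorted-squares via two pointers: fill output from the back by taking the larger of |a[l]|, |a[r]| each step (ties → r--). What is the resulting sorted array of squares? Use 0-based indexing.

l=0 r=7: |-16|<=|22| out[7]=484, r--
l=0 r=6: |-16|<=|18| out[6]=324, r--
l=0 r=5: |-16|>|12| out[5]=256, l++
l=1 r=5: |-8|<=|12| out[4]=144, r--
l=1 r=4: |-8|>|4| out[3]=64, l++
l=2 r=4: |-7|>|4| out[2]=49, l++
l=3 r=4: |3|<=|4| out[1]=16, r--
l=3 r=3: |3|<=|3| out[0]=9, r--

[9, 16, 49, 64, 144, 256, 324, 484]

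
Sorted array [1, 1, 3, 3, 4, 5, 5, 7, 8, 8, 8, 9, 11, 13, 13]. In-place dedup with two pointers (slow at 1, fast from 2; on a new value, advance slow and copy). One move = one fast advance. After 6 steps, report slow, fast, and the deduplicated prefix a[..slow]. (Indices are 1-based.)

slow=4, fast=8, prefix=[1, 3, 4, 5]

(s=1,f=2) a[fast]=1=a[slow] dup → fast++
(s=1,f=3) a[fast]=3≠a[slow]=1 write a[2]=3 → slow++,fast++
(s=2,f=4) a[fast]=3=a[slow] dup → fast++
(s=2,f=5) a[fast]=4≠a[slow]=3 write a[3]=4 → slow++,fast++
(s=3,f=6) a[fast]=5≠a[slow]=4 write a[4]=5 → slow++,fast++
(s=4,f=7) a[fast]=5=a[slow] dup → fast++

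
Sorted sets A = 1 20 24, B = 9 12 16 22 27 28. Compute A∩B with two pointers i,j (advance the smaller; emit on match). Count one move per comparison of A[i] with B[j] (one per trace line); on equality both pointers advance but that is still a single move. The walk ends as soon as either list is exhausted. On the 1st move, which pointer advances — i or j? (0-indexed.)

i

[i=0,j=0] 1<9 → i++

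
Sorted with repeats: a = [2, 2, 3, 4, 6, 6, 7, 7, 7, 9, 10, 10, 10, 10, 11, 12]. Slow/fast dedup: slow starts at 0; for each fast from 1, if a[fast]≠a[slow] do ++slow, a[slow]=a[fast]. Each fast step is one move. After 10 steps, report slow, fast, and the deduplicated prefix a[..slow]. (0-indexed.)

slow=6, fast=11, prefix=[2, 3, 4, 6, 7, 9, 10]

slow=0 fast=1: a[fast]=2=a[slow] dup, fast++
slow=0 fast=2: a[fast]=3≠a[slow]=2 write a[1]=3, slow++,fast++
slow=1 fast=3: a[fast]=4≠a[slow]=3 write a[2]=4, slow++,fast++
slow=2 fast=4: a[fast]=6≠a[slow]=4 write a[3]=6, slow++,fast++
slow=3 fast=5: a[fast]=6=a[slow] dup, fast++
slow=3 fast=6: a[fast]=7≠a[slow]=6 write a[4]=7, slow++,fast++
slow=4 fast=7: a[fast]=7=a[slow] dup, fast++
slow=4 fast=8: a[fast]=7=a[slow] dup, fast++
slow=4 fast=9: a[fast]=9≠a[slow]=7 write a[5]=9, slow++,fast++
slow=5 fast=10: a[fast]=10≠a[slow]=9 write a[6]=10, slow++,fast++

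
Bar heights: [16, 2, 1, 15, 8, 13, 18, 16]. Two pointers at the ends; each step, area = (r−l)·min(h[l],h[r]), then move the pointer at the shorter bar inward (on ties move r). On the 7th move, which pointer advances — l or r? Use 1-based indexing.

l=1 r=8: min(16,16)*7=112 best=112 *, r--
l=1 r=7: min(16,18)*6=96 best=112, l++
l=2 r=7: min(2,18)*5=10 best=112, l++
l=3 r=7: min(1,18)*4=4 best=112, l++
l=4 r=7: min(15,18)*3=45 best=112, l++
l=5 r=7: min(8,18)*2=16 best=112, l++
l=6 r=7: min(13,18)*1=13 best=112, l++

l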